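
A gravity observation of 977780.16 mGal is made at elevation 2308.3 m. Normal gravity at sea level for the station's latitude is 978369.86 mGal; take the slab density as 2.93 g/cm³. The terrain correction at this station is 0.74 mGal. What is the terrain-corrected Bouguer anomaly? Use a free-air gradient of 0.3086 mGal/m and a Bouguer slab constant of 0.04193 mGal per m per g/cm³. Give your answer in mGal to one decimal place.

-160.2

Free-air correction = 0.3086 × 2308.3 = 712.34 mGal
Free-air anomaly = 977780.16 − 978369.86 + (712.34) = 122.64 mGal
Bouguer slab correction = 0.04193 × 2.93 × 2308.3 = 283.59 mGal
Simple Bouguer anomaly = 122.64 − (283.59) = -160.95 mGal
Complete Bouguer anomaly = -160.95 + 0.74 = -160.21 mGal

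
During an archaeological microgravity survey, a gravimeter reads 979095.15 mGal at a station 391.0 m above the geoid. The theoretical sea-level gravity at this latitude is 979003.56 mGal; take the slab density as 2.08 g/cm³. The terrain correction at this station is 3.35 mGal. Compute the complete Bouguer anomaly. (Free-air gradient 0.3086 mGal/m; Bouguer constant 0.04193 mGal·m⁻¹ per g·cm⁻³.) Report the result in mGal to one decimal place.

Free-air correction = 0.3086 × 391.0 = 120.66 mGal
Free-air anomaly = 979095.15 − 979003.56 + (120.66) = 212.25 mGal
Bouguer slab correction = 0.04193 × 2.08 × 391.0 = 34.10 mGal
Simple Bouguer anomaly = 212.25 − (34.10) = 178.15 mGal
Complete Bouguer anomaly = 178.15 + 3.35 = 181.50 mGal

181.5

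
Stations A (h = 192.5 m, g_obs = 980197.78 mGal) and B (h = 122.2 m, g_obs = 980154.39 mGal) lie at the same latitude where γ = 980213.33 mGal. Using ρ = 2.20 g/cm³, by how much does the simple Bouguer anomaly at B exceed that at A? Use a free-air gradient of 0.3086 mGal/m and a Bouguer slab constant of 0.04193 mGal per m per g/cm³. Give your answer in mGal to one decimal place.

-58.6

Δg_SB(A) = 980197.78 − 980213.33 + 0.3086×192.5 − 0.04193×2.20×192.5 = 26.10 mGal
Δg_SB(B) = 980154.39 − 980213.33 + 0.3086×122.2 − 0.04193×2.20×122.2 = -32.50 mGal
Difference = -32.50 − (26.10) = -58.60 mGal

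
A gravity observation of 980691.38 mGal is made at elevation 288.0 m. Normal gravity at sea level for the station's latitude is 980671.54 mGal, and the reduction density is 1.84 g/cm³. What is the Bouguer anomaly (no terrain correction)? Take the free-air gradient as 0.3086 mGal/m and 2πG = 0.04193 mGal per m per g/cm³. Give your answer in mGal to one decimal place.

86.5

Free-air correction = 0.3086 × 288.0 = 88.88 mGal
Free-air anomaly = 980691.38 − 980671.54 + (88.88) = 108.72 mGal
Bouguer slab correction = 0.04193 × 1.84 × 288.0 = 22.22 mGal
Simple Bouguer anomaly = 108.72 − (22.22) = 86.50 mGal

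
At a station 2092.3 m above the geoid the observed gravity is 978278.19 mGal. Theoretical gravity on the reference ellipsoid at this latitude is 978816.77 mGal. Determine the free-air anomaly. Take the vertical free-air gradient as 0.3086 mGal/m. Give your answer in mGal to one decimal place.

107.1

Free-air correction = 0.3086 × 2092.3 = 645.68 mGal
Free-air anomaly = 978278.19 − 978816.77 + (645.68) = 107.10 mGal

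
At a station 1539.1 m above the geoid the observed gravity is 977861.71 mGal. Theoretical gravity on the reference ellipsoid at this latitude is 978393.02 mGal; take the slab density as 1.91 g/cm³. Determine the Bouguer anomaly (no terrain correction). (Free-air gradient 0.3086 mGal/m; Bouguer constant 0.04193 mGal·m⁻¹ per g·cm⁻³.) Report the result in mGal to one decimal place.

Free-air correction = 0.3086 × 1539.1 = 474.97 mGal
Free-air anomaly = 977861.71 − 978393.02 + (474.97) = -56.34 mGal
Bouguer slab correction = 0.04193 × 1.91 × 1539.1 = 123.26 mGal
Simple Bouguer anomaly = -56.34 − (123.26) = -179.60 mGal

-179.6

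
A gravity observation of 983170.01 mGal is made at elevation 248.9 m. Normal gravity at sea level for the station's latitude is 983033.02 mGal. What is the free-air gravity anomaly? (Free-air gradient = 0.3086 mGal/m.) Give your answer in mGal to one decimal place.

213.8

Free-air correction = 0.3086 × 248.9 = 76.81 mGal
Free-air anomaly = 983170.01 − 983033.02 + (76.81) = 213.80 mGal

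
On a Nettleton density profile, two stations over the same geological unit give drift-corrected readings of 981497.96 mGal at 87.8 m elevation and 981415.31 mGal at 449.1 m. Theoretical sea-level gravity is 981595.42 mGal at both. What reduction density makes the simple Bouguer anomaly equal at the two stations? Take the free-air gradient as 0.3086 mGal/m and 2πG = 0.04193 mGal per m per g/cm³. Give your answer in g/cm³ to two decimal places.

Δg_obs = 981415.31 − 981497.96 = -82.65 mGal over Δh = 449.1 − 87.8 = 361.3 m
Equal Bouguer anomalies ⇒ Δg_obs + (0.3086 − 0.04193ρ)·Δh = 0
0.3086 − 0.04193ρ = −Δg_obs/Δh = 0.22876
ρ = (0.3086 − 0.22876) / 0.04193 = 1.90 g/cm³

1.90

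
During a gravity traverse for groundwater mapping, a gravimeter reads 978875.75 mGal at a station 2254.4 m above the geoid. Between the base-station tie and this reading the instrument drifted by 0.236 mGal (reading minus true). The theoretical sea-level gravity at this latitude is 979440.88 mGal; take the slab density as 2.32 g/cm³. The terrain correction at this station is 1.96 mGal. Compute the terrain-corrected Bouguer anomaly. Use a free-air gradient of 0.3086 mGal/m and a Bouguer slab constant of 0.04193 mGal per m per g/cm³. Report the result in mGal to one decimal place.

Drift-corrected reading = 978875.75 − (0.236) = 978875.514 mGal
Free-air correction = 0.3086 × 2254.4 = 695.71 mGal
Free-air anomaly = 978875.514 − 979440.88 + (695.71) = 130.344 mGal
Bouguer slab correction = 0.04193 × 2.32 × 2254.4 = 219.30 mGal
Simple Bouguer anomaly = 130.344 − (219.30) = -88.956 mGal
Complete Bouguer anomaly = -88.956 + 1.96 = -86.996 mGal

-87.0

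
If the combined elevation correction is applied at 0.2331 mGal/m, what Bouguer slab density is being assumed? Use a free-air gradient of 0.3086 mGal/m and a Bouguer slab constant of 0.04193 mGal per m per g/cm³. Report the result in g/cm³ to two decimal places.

0.2331 = 0.3086 − 0.04193 × ρ
ρ = (0.3086 − 0.2331) / 0.04193 = 1.80 g/cm³

1.80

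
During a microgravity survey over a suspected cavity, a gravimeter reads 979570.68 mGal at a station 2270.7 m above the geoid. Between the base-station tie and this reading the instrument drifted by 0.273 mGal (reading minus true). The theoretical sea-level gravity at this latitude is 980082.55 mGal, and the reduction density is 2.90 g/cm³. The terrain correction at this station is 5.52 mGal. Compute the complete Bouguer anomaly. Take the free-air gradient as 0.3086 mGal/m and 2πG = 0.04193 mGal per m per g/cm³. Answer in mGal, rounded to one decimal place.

-82.0

Drift-corrected reading = 979570.68 − (0.273) = 979570.407 mGal
Free-air correction = 0.3086 × 2270.7 = 700.74 mGal
Free-air anomaly = 979570.407 − 980082.55 + (700.74) = 188.597 mGal
Bouguer slab correction = 0.04193 × 2.90 × 2270.7 = 276.11 mGal
Simple Bouguer anomaly = 188.597 − (276.11) = -87.513 mGal
Complete Bouguer anomaly = -87.513 + 5.52 = -81.993 mGal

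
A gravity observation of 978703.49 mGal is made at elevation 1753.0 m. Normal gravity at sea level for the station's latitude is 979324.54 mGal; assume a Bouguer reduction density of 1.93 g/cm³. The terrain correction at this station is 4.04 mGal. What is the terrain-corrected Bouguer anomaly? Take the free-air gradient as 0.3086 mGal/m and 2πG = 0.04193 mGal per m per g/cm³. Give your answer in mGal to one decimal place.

-217.9

Free-air correction = 0.3086 × 1753.0 = 540.98 mGal
Free-air anomaly = 978703.49 − 979324.54 + (540.98) = -80.07 mGal
Bouguer slab correction = 0.04193 × 1.93 × 1753.0 = 141.86 mGal
Simple Bouguer anomaly = -80.07 − (141.86) = -221.93 mGal
Complete Bouguer anomaly = -221.93 + 4.04 = -217.89 mGal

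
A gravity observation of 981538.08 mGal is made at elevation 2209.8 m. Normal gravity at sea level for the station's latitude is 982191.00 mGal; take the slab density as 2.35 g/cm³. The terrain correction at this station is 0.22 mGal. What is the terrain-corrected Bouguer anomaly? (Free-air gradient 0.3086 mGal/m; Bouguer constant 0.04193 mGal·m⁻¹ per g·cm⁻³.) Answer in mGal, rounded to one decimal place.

-188.5

Free-air correction = 0.3086 × 2209.8 = 681.94 mGal
Free-air anomaly = 981538.08 − 982191.00 + (681.94) = 29.02 mGal
Bouguer slab correction = 0.04193 × 2.35 × 2209.8 = 217.74 mGal
Simple Bouguer anomaly = 29.02 − (217.74) = -188.72 mGal
Complete Bouguer anomaly = -188.72 + 0.22 = -188.50 mGal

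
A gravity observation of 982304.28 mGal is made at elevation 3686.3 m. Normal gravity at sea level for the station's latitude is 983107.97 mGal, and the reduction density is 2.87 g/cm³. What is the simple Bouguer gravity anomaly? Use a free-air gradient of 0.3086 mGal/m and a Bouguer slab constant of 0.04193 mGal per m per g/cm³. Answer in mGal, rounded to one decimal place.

Free-air correction = 0.3086 × 3686.3 = 1137.59 mGal
Free-air anomaly = 982304.28 − 983107.97 + (1137.59) = 333.90 mGal
Bouguer slab correction = 0.04193 × 2.87 × 3686.3 = 443.61 mGal
Simple Bouguer anomaly = 333.90 − (443.61) = -109.71 mGal

-109.7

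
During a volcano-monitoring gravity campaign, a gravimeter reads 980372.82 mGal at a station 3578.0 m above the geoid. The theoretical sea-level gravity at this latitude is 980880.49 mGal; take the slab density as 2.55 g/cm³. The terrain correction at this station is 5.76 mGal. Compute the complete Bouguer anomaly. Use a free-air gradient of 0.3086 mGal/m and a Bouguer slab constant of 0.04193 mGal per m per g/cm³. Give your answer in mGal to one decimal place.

219.7

Free-air correction = 0.3086 × 3578.0 = 1104.17 mGal
Free-air anomaly = 980372.82 − 980880.49 + (1104.17) = 596.50 mGal
Bouguer slab correction = 0.04193 × 2.55 × 3578.0 = 382.57 mGal
Simple Bouguer anomaly = 596.50 − (382.57) = 213.93 mGal
Complete Bouguer anomaly = 213.93 + 5.76 = 219.69 mGal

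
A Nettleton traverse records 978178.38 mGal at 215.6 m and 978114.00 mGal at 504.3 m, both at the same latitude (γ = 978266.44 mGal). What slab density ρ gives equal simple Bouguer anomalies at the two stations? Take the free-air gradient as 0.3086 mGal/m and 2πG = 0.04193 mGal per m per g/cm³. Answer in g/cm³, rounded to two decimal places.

Δg_obs = 978114.00 − 978178.38 = -64.38 mGal over Δh = 504.3 − 215.6 = 288.7 m
Equal Bouguer anomalies ⇒ Δg_obs + (0.3086 − 0.04193ρ)·Δh = 0
0.3086 − 0.04193ρ = −Δg_obs/Δh = 0.22300
ρ = (0.3086 − 0.22300) / 0.04193 = 2.04 g/cm³

2.04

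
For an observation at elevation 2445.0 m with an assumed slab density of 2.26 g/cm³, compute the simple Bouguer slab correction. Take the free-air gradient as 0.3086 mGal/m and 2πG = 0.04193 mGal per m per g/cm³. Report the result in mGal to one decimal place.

231.7

Bouguer slab correction = 0.04193 × 2.26 × 2445.0 = 231.7 mGal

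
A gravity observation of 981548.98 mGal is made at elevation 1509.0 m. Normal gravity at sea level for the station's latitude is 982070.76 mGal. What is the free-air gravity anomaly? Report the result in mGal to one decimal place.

-56.1

Free-air correction = 0.3086 × 1509.0 = 465.68 mGal
Free-air anomaly = 981548.98 − 982070.76 + (465.68) = -56.10 mGal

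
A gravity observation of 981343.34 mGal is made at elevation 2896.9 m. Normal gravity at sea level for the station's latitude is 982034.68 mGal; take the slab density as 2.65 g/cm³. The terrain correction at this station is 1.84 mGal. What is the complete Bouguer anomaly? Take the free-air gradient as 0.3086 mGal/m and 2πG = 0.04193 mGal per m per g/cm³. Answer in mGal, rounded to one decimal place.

Free-air correction = 0.3086 × 2896.9 = 893.98 mGal
Free-air anomaly = 981343.34 − 982034.68 + (893.98) = 202.64 mGal
Bouguer slab correction = 0.04193 × 2.65 × 2896.9 = 321.89 mGal
Simple Bouguer anomaly = 202.64 − (321.89) = -119.25 mGal
Complete Bouguer anomaly = -119.25 + 1.84 = -117.41 mGal

-117.4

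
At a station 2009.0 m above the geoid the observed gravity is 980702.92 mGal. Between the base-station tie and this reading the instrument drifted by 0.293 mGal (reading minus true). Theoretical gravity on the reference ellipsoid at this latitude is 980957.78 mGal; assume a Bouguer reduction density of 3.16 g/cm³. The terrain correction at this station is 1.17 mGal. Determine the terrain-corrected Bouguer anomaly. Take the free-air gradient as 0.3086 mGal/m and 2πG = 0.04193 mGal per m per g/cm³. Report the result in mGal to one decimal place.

99.8

Drift-corrected reading = 980702.92 − (0.293) = 980702.627 mGal
Free-air correction = 0.3086 × 2009.0 = 619.98 mGal
Free-air anomaly = 980702.627 − 980957.78 + (619.98) = 364.827 mGal
Bouguer slab correction = 0.04193 × 3.16 × 2009.0 = 266.19 mGal
Simple Bouguer anomaly = 364.827 − (266.19) = 98.637 mGal
Complete Bouguer anomaly = 98.637 + 1.17 = 99.807 mGal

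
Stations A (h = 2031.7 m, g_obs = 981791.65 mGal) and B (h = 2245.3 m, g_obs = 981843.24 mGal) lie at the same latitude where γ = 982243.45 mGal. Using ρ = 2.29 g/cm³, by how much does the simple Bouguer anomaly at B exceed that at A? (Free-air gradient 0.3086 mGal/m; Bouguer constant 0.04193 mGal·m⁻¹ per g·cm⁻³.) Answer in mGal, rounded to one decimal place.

97.0

Δg_SB(A) = 981791.65 − 982243.45 + 0.3086×2031.7 − 0.04193×2.29×2031.7 = -19.90 mGal
Δg_SB(B) = 981843.24 − 982243.45 + 0.3086×2245.3 − 0.04193×2.29×2245.3 = 77.10 mGal
Difference = 77.10 − (-19.90) = 97.00 mGal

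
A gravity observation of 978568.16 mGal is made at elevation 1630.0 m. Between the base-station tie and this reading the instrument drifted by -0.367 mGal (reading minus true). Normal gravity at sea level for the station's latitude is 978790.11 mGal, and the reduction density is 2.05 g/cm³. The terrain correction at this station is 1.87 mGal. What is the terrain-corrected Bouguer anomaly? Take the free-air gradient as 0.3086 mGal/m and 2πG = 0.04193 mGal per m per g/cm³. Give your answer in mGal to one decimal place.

Drift-corrected reading = 978568.16 − (-0.367) = 978568.527 mGal
Free-air correction = 0.3086 × 1630.0 = 503.02 mGal
Free-air anomaly = 978568.527 − 978790.11 + (503.02) = 281.437 mGal
Bouguer slab correction = 0.04193 × 2.05 × 1630.0 = 140.11 mGal
Simple Bouguer anomaly = 281.437 − (140.11) = 141.327 mGal
Complete Bouguer anomaly = 141.327 + 1.87 = 143.197 mGal

143.2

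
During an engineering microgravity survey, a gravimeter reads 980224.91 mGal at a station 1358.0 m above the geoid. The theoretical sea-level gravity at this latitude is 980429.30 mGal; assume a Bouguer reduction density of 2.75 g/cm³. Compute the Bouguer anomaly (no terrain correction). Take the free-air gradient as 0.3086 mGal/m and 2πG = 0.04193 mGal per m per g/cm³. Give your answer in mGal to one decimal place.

58.1

Free-air correction = 0.3086 × 1358.0 = 419.08 mGal
Free-air anomaly = 980224.91 − 980429.30 + (419.08) = 214.69 mGal
Bouguer slab correction = 0.04193 × 2.75 × 1358.0 = 156.59 mGal
Simple Bouguer anomaly = 214.69 − (156.59) = 58.10 mGal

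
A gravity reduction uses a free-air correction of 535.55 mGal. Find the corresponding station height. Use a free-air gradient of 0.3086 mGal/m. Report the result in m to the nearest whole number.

1735

h = 535.55 / 0.3086 = 1735.42 m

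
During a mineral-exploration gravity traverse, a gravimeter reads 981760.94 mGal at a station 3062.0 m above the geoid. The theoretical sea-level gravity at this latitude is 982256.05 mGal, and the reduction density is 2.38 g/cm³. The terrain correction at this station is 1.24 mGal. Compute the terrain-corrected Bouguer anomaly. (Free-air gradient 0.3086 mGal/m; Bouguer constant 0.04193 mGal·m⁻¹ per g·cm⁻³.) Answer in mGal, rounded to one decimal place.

145.5

Free-air correction = 0.3086 × 3062.0 = 944.93 mGal
Free-air anomaly = 981760.94 − 982256.05 + (944.93) = 449.82 mGal
Bouguer slab correction = 0.04193 × 2.38 × 3062.0 = 305.57 mGal
Simple Bouguer anomaly = 449.82 − (305.57) = 144.25 mGal
Complete Bouguer anomaly = 144.25 + 1.24 = 145.49 mGal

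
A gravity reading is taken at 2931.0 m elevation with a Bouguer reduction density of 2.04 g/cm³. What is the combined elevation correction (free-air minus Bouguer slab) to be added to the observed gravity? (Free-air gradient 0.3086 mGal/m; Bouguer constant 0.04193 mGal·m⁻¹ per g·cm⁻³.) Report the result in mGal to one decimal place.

653.8

Combined gradient = 0.3086 − 0.04193 × 2.04 = 0.2230628 mGal/m
Combined elevation correction = 0.2230628 × 2931.0 = 653.8 mGal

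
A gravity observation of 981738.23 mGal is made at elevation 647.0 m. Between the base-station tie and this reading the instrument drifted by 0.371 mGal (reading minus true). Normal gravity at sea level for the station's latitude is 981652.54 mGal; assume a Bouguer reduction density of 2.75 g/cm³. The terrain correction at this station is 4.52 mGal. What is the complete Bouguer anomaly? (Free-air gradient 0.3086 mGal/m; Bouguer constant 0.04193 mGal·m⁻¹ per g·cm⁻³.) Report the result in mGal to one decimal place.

214.9

Drift-corrected reading = 981738.23 − (0.371) = 981737.859 mGal
Free-air correction = 0.3086 × 647.0 = 199.66 mGal
Free-air anomaly = 981737.859 − 981652.54 + (199.66) = 284.979 mGal
Bouguer slab correction = 0.04193 × 2.75 × 647.0 = 74.60 mGal
Simple Bouguer anomaly = 284.979 − (74.60) = 210.379 mGal
Complete Bouguer anomaly = 210.379 + 4.52 = 214.899 mGal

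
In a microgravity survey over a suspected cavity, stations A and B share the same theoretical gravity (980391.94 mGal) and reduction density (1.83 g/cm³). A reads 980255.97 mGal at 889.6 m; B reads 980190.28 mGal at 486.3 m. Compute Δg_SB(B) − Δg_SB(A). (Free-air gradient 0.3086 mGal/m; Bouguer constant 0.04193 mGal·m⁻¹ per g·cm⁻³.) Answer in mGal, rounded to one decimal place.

Δg_SB(A) = 980255.97 − 980391.94 + 0.3086×889.6 − 0.04193×1.83×889.6 = 70.30 mGal
Δg_SB(B) = 980190.28 − 980391.94 + 0.3086×486.3 − 0.04193×1.83×486.3 = -88.90 mGal
Difference = -88.90 − (70.30) = -159.20 mGal

-159.2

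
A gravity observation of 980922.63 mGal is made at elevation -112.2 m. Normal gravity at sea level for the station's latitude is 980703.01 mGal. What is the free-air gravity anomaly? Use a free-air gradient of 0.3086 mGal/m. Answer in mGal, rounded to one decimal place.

185.0

Free-air correction = 0.3086 × -112.2 = -34.62 mGal
Free-air anomaly = 980922.63 − 980703.01 + (-34.62) = 185.00 mGal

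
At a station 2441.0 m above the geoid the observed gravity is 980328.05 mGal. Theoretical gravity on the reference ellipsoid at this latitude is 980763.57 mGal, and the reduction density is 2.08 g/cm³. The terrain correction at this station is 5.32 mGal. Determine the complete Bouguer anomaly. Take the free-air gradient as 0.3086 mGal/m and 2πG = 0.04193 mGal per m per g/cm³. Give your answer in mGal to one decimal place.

Free-air correction = 0.3086 × 2441.0 = 753.29 mGal
Free-air anomaly = 980328.05 − 980763.57 + (753.29) = 317.77 mGal
Bouguer slab correction = 0.04193 × 2.08 × 2441.0 = 212.89 mGal
Simple Bouguer anomaly = 317.77 − (212.89) = 104.88 mGal
Complete Bouguer anomaly = 104.88 + 5.32 = 110.20 mGal

110.2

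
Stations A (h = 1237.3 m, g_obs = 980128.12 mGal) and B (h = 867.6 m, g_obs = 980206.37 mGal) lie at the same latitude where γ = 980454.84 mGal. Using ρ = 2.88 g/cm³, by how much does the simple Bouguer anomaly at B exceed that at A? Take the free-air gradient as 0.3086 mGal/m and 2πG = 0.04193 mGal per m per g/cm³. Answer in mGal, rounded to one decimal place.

Δg_SB(A) = 980128.12 − 980454.84 + 0.3086×1237.3 − 0.04193×2.88×1237.3 = -94.30 mGal
Δg_SB(B) = 980206.37 − 980454.84 + 0.3086×867.6 − 0.04193×2.88×867.6 = -85.50 mGal
Difference = -85.50 − (-94.30) = 8.80 mGal

8.8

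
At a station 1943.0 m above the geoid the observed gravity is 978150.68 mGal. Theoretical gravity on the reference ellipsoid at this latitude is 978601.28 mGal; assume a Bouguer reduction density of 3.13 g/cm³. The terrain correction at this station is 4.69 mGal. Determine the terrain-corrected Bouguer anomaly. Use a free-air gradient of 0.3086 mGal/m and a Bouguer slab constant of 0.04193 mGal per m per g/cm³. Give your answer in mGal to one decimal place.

Free-air correction = 0.3086 × 1943.0 = 599.61 mGal
Free-air anomaly = 978150.68 − 978601.28 + (599.61) = 149.01 mGal
Bouguer slab correction = 0.04193 × 3.13 × 1943.0 = 255.00 mGal
Simple Bouguer anomaly = 149.01 − (255.00) = -105.99 mGal
Complete Bouguer anomaly = -105.99 + 4.69 = -101.30 mGal

-101.3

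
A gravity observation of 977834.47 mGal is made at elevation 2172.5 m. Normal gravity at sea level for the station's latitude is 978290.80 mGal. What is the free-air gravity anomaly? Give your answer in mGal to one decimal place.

214.1

Free-air correction = 0.3086 × 2172.5 = 670.43 mGal
Free-air anomaly = 977834.47 − 978290.80 + (670.43) = 214.10 mGal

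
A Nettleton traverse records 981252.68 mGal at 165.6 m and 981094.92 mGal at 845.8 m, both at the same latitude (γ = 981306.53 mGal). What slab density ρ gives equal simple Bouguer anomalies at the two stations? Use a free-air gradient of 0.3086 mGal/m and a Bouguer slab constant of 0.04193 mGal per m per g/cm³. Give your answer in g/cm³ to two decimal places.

Δg_obs = 981094.92 − 981252.68 = -157.76 mGal over Δh = 845.8 − 165.6 = 680.2 m
Equal Bouguer anomalies ⇒ Δg_obs + (0.3086 − 0.04193ρ)·Δh = 0
0.3086 − 0.04193ρ = −Δg_obs/Δh = 0.23193
ρ = (0.3086 − 0.23193) / 0.04193 = 1.83 g/cm³

1.83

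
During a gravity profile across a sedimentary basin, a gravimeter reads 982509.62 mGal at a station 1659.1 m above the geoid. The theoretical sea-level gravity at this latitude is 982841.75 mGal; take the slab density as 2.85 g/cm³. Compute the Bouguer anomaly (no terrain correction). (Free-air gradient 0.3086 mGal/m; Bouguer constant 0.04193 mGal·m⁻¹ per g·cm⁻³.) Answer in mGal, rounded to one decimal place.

-18.4

Free-air correction = 0.3086 × 1659.1 = 512.00 mGal
Free-air anomaly = 982509.62 − 982841.75 + (512.00) = 179.87 mGal
Bouguer slab correction = 0.04193 × 2.85 × 1659.1 = 198.26 mGal
Simple Bouguer anomaly = 179.87 − (198.26) = -18.39 mGal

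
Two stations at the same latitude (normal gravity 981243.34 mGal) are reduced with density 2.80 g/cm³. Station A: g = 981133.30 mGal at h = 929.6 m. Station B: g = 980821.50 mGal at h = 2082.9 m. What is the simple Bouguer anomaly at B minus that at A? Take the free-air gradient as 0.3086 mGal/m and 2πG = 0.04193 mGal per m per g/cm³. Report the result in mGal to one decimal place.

-91.3

Δg_SB(A) = 981133.30 − 981243.34 + 0.3086×929.6 − 0.04193×2.80×929.6 = 67.70 mGal
Δg_SB(B) = 980821.50 − 981243.34 + 0.3086×2082.9 − 0.04193×2.80×2082.9 = -23.60 mGal
Difference = -23.60 − (67.70) = -91.30 mGal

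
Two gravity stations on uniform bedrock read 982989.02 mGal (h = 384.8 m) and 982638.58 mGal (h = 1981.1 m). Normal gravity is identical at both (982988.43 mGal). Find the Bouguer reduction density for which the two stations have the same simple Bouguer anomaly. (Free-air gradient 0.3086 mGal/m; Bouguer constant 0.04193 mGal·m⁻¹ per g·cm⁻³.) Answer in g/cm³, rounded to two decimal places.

Δg_obs = 982638.58 − 982989.02 = -350.44 mGal over Δh = 1981.1 − 384.8 = 1596.3 m
Equal Bouguer anomalies ⇒ Δg_obs + (0.3086 − 0.04193ρ)·Δh = 0
0.3086 − 0.04193ρ = −Δg_obs/Δh = 0.21953
ρ = (0.3086 − 0.21953) / 0.04193 = 2.12 g/cm³

2.12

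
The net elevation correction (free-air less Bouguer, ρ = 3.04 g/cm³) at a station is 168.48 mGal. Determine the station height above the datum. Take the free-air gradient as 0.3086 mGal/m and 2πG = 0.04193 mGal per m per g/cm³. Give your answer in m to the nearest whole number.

Combined gradient = 0.3086 − 0.04193 × 3.04 = 0.1811328 mGal/m
h = 168.48 / 0.1811328 = 930.15 m

930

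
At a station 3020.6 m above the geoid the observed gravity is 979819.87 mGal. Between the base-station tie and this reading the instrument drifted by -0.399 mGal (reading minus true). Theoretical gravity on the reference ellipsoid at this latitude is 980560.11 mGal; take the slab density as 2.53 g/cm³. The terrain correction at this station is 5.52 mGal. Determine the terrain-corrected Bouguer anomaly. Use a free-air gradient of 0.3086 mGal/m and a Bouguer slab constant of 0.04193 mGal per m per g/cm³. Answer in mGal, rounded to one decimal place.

-122.6

Drift-corrected reading = 979819.87 − (-0.399) = 979820.269 mGal
Free-air correction = 0.3086 × 3020.6 = 932.16 mGal
Free-air anomaly = 979820.269 − 980560.11 + (932.16) = 192.319 mGal
Bouguer slab correction = 0.04193 × 2.53 × 3020.6 = 320.43 mGal
Simple Bouguer anomaly = 192.319 − (320.43) = -128.111 mGal
Complete Bouguer anomaly = -128.111 + 5.52 = -122.591 mGal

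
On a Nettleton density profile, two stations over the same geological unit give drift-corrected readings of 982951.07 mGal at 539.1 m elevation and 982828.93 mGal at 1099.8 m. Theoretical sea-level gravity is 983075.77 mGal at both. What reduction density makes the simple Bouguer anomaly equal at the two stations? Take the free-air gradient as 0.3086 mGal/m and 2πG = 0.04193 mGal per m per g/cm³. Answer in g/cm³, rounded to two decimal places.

Δg_obs = 982828.93 − 982951.07 = -122.14 mGal over Δh = 1099.8 − 539.1 = 560.7 m
Equal Bouguer anomalies ⇒ Δg_obs + (0.3086 − 0.04193ρ)·Δh = 0
0.3086 − 0.04193ρ = −Δg_obs/Δh = 0.21783
ρ = (0.3086 − 0.21783) / 0.04193 = 2.16 g/cm³

2.16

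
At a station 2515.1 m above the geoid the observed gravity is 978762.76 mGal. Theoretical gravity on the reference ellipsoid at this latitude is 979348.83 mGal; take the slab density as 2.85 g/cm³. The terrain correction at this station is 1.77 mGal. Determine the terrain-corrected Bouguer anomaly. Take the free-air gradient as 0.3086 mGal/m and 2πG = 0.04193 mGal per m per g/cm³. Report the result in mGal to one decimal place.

-108.7

Free-air correction = 0.3086 × 2515.1 = 776.16 mGal
Free-air anomaly = 978762.76 − 979348.83 + (776.16) = 190.09 mGal
Bouguer slab correction = 0.04193 × 2.85 × 2515.1 = 300.56 mGal
Simple Bouguer anomaly = 190.09 − (300.56) = -110.47 mGal
Complete Bouguer anomaly = -110.47 + 1.77 = -108.70 mGal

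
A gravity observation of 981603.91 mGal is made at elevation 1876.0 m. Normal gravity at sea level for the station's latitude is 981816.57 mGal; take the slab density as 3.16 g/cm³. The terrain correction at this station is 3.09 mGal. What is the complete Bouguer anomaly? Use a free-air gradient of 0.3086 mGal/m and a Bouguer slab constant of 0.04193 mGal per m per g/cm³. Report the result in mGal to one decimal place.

Free-air correction = 0.3086 × 1876.0 = 578.93 mGal
Free-air anomaly = 981603.91 − 981816.57 + (578.93) = 366.27 mGal
Bouguer slab correction = 0.04193 × 3.16 × 1876.0 = 248.57 mGal
Simple Bouguer anomaly = 366.27 − (248.57) = 117.70 mGal
Complete Bouguer anomaly = 117.70 + 3.09 = 120.79 mGal

120.8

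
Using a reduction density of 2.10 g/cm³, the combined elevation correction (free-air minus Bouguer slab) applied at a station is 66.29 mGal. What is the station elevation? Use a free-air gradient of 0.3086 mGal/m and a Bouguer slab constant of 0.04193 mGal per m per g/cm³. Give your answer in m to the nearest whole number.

301

Combined gradient = 0.3086 − 0.04193 × 2.10 = 0.2205470 mGal/m
h = 66.29 / 0.2205470 = 300.57 m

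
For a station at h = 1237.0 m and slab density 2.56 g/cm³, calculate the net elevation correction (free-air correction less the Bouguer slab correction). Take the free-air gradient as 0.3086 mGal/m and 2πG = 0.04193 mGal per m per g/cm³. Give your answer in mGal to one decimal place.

249.0

Combined gradient = 0.3086 − 0.04193 × 2.56 = 0.2012592 mGal/m
Combined elevation correction = 0.2012592 × 1237.0 = 249.0 mGal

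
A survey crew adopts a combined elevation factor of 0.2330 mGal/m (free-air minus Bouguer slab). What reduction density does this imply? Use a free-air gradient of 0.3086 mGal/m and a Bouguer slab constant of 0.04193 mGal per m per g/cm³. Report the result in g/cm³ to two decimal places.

1.80

0.2330 = 0.3086 − 0.04193 × ρ
ρ = (0.3086 − 0.2330) / 0.04193 = 1.80 g/cm³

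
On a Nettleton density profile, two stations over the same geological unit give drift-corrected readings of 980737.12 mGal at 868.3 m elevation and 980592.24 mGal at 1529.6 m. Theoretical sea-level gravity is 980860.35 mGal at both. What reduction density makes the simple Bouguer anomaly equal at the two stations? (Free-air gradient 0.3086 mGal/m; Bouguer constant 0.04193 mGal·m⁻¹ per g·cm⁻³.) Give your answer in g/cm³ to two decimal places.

Δg_obs = 980592.24 − 980737.12 = -144.88 mGal over Δh = 1529.6 − 868.3 = 661.3 m
Equal Bouguer anomalies ⇒ Δg_obs + (0.3086 − 0.04193ρ)·Δh = 0
0.3086 − 0.04193ρ = −Δg_obs/Δh = 0.21908
ρ = (0.3086 − 0.21908) / 0.04193 = 2.13 g/cm³

2.13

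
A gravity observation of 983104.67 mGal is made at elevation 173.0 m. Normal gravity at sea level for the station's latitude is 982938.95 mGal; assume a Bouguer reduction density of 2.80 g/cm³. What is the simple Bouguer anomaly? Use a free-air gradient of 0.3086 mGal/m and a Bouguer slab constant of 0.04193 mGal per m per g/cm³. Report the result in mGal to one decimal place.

Free-air correction = 0.3086 × 173.0 = 53.39 mGal
Free-air anomaly = 983104.67 − 982938.95 + (53.39) = 219.11 mGal
Bouguer slab correction = 0.04193 × 2.80 × 173.0 = 20.31 mGal
Simple Bouguer anomaly = 219.11 − (20.31) = 198.80 mGal

198.8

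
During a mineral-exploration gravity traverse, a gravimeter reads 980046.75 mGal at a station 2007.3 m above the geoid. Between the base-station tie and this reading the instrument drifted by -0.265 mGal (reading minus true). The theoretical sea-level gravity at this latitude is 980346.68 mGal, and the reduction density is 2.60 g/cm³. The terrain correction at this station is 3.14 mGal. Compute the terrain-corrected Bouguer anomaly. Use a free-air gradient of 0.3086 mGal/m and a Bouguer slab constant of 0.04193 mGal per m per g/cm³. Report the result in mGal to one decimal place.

Drift-corrected reading = 980046.75 − (-0.265) = 980047.015 mGal
Free-air correction = 0.3086 × 2007.3 = 619.45 mGal
Free-air anomaly = 980047.015 − 980346.68 + (619.45) = 319.785 mGal
Bouguer slab correction = 0.04193 × 2.60 × 2007.3 = 218.83 mGal
Simple Bouguer anomaly = 319.785 − (218.83) = 100.955 mGal
Complete Bouguer anomaly = 100.955 + 3.14 = 104.095 mGal

104.1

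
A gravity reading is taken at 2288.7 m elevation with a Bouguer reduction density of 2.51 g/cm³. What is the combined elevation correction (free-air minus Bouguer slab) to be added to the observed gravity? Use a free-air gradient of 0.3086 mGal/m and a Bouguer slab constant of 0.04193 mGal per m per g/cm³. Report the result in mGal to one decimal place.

465.4

Combined gradient = 0.3086 − 0.04193 × 2.51 = 0.2033557 mGal/m
Combined elevation correction = 0.2033557 × 2288.7 = 465.4 mGal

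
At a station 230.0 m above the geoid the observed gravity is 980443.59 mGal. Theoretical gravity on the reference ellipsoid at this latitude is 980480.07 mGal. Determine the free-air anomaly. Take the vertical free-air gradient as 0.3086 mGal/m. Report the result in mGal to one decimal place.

Free-air correction = 0.3086 × 230.0 = 70.98 mGal
Free-air anomaly = 980443.59 − 980480.07 + (70.98) = 34.50 mGal

34.5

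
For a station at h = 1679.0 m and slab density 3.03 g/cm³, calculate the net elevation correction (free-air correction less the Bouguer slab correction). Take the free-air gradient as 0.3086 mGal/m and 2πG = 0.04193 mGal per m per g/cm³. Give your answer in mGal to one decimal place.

304.8

Combined gradient = 0.3086 − 0.04193 × 3.03 = 0.1815521 mGal/m
Combined elevation correction = 0.1815521 × 1679.0 = 304.8 mGal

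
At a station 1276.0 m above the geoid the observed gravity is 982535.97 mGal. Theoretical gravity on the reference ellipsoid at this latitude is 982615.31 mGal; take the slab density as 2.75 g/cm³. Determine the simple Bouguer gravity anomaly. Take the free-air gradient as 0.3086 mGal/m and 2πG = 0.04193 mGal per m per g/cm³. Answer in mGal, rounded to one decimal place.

167.3

Free-air correction = 0.3086 × 1276.0 = 393.77 mGal
Free-air anomaly = 982535.97 − 982615.31 + (393.77) = 314.43 mGal
Bouguer slab correction = 0.04193 × 2.75 × 1276.0 = 147.13 mGal
Simple Bouguer anomaly = 314.43 − (147.13) = 167.30 mGal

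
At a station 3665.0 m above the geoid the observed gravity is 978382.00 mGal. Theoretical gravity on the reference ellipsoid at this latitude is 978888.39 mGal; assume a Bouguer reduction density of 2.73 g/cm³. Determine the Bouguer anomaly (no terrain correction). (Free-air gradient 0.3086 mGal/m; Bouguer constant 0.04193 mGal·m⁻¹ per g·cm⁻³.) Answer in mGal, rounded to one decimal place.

205.1

Free-air correction = 0.3086 × 3665.0 = 1131.02 mGal
Free-air anomaly = 978382.00 − 978888.39 + (1131.02) = 624.63 mGal
Bouguer slab correction = 0.04193 × 2.73 × 3665.0 = 419.53 mGal
Simple Bouguer anomaly = 624.63 − (419.53) = 205.10 mGal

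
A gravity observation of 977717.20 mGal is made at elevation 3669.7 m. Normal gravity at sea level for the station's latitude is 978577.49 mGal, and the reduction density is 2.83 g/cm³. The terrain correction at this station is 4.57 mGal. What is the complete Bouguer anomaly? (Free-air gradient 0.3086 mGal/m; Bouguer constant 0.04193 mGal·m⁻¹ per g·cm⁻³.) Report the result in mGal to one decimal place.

Free-air correction = 0.3086 × 3669.7 = 1132.47 mGal
Free-air anomaly = 977717.20 − 978577.49 + (1132.47) = 272.18 mGal
Bouguer slab correction = 0.04193 × 2.83 × 3669.7 = 435.45 mGal
Simple Bouguer anomaly = 272.18 − (435.45) = -163.27 mGal
Complete Bouguer anomaly = -163.27 + 4.57 = -158.70 mGal

-158.7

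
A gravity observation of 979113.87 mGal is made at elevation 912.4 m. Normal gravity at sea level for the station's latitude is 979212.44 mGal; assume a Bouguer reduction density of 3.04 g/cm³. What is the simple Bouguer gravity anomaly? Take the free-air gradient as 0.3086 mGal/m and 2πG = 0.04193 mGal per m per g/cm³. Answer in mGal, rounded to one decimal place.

66.7

Free-air correction = 0.3086 × 912.4 = 281.57 mGal
Free-air anomaly = 979113.87 − 979212.44 + (281.57) = 183.00 mGal
Bouguer slab correction = 0.04193 × 3.04 × 912.4 = 116.30 mGal
Simple Bouguer anomaly = 183.00 − (116.30) = 66.70 mGal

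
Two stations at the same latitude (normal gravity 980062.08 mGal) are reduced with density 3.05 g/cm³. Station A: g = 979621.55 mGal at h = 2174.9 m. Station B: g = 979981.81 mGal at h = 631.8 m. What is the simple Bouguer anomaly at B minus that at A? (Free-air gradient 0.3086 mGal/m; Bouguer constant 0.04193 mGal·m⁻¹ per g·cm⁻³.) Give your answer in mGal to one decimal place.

81.4

Δg_SB(A) = 979621.55 − 980062.08 + 0.3086×2174.9 − 0.04193×3.05×2174.9 = -47.50 mGal
Δg_SB(B) = 979981.81 − 980062.08 + 0.3086×631.8 − 0.04193×3.05×631.8 = 33.90 mGal
Difference = 33.90 − (-47.50) = 81.40 mGal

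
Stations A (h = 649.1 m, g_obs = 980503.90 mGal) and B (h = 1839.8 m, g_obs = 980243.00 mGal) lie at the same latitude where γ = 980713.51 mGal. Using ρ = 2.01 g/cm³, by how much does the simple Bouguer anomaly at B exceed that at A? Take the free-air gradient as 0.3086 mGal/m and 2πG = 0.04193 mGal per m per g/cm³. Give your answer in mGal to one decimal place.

6.2

Δg_SB(A) = 980503.90 − 980713.51 + 0.3086×649.1 − 0.04193×2.01×649.1 = -64.00 mGal
Δg_SB(B) = 980243.00 − 980713.51 + 0.3086×1839.8 − 0.04193×2.01×1839.8 = -57.80 mGal
Difference = -57.80 − (-64.00) = 6.20 mGal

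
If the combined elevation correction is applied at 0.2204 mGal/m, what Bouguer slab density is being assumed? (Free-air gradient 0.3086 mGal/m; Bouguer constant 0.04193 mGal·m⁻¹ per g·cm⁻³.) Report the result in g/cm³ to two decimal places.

0.2204 = 0.3086 − 0.04193 × ρ
ρ = (0.3086 − 0.2204) / 0.04193 = 2.10 g/cm³

2.10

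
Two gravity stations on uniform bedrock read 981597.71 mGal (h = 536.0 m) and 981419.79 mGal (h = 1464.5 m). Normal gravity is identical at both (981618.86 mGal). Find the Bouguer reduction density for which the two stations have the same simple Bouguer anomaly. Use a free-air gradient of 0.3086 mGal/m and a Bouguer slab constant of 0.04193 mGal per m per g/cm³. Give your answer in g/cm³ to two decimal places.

2.79

Δg_obs = 981419.79 − 981597.71 = -177.92 mGal over Δh = 1464.5 − 536.0 = 928.5 m
Equal Bouguer anomalies ⇒ Δg_obs + (0.3086 − 0.04193ρ)·Δh = 0
0.3086 − 0.04193ρ = −Δg_obs/Δh = 0.19162
ρ = (0.3086 − 0.19162) / 0.04193 = 2.79 g/cm³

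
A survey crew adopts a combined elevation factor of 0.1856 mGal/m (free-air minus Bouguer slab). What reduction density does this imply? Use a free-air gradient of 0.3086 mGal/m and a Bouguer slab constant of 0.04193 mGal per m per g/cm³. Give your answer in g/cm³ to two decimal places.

0.1856 = 0.3086 − 0.04193 × ρ
ρ = (0.3086 − 0.1856) / 0.04193 = 2.93 g/cm³

2.93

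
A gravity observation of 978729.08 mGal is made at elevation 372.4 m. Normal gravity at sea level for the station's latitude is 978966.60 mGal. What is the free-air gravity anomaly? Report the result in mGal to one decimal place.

-122.6

Free-air correction = 0.3086 × 372.4 = 114.92 mGal
Free-air anomaly = 978729.08 − 978966.60 + (114.92) = -122.60 mGal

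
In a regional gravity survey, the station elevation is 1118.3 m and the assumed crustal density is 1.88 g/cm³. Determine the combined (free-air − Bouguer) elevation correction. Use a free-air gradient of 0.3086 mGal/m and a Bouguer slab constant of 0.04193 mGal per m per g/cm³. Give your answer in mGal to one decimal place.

257.0

Combined gradient = 0.3086 − 0.04193 × 1.88 = 0.2297716 mGal/m
Combined elevation correction = 0.2297716 × 1118.3 = 257.0 mGal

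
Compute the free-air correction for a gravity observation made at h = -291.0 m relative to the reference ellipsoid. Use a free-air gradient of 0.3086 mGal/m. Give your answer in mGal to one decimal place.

-89.8

Free-air correction = 0.3086 × -291.0 = -89.8 mGal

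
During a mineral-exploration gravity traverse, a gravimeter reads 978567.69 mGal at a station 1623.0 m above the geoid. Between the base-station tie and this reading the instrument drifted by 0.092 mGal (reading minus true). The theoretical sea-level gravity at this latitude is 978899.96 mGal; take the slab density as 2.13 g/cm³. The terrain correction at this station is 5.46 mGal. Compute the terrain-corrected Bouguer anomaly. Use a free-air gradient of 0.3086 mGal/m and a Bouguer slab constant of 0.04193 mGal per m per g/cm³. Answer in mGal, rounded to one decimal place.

Drift-corrected reading = 978567.69 − (0.092) = 978567.598 mGal
Free-air correction = 0.3086 × 1623.0 = 500.86 mGal
Free-air anomaly = 978567.598 − 978899.96 + (500.86) = 168.498 mGal
Bouguer slab correction = 0.04193 × 2.13 × 1623.0 = 144.95 mGal
Simple Bouguer anomaly = 168.498 − (144.95) = 23.548 mGal
Complete Bouguer anomaly = 23.548 + 5.46 = 29.008 mGal

29.0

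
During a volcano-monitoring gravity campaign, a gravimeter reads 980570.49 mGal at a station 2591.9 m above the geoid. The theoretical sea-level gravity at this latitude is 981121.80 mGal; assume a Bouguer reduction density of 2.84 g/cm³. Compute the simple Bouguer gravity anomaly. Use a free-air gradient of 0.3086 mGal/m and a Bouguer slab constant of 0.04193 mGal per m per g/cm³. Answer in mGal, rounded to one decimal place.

-60.1

Free-air correction = 0.3086 × 2591.9 = 799.86 mGal
Free-air anomaly = 980570.49 − 981121.80 + (799.86) = 248.55 mGal
Bouguer slab correction = 0.04193 × 2.84 × 2591.9 = 308.65 mGal
Simple Bouguer anomaly = 248.55 − (308.65) = -60.10 mGal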